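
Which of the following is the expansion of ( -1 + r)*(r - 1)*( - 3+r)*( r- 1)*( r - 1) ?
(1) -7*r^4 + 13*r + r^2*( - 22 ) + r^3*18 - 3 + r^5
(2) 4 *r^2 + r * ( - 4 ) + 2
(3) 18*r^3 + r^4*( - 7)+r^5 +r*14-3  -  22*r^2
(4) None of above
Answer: 1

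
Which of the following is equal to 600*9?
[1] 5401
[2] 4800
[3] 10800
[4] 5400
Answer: 4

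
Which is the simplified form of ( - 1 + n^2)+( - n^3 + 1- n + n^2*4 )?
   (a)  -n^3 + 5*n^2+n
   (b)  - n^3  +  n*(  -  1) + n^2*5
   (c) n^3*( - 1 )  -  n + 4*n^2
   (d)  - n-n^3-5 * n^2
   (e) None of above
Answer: b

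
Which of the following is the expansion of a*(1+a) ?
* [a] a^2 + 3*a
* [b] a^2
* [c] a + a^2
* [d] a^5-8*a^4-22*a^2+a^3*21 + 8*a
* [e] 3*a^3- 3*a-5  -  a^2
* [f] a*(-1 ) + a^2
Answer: c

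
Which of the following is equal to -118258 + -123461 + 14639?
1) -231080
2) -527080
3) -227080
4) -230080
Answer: 3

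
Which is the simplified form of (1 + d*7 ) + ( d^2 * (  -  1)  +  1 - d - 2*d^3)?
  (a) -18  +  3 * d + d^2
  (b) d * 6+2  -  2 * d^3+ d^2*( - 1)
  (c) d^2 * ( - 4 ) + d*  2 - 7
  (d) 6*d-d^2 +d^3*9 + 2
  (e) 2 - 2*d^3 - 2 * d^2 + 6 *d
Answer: b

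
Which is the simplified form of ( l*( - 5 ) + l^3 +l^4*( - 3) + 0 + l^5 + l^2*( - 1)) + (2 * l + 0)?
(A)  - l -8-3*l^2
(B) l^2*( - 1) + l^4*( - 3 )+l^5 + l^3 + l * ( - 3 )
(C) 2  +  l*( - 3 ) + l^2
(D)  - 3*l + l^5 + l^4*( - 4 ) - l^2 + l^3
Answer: B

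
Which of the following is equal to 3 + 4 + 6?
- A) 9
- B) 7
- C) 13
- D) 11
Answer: C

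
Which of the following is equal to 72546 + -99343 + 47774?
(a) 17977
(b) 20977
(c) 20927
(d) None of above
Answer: b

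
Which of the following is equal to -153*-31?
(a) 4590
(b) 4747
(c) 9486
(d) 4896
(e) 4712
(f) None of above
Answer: f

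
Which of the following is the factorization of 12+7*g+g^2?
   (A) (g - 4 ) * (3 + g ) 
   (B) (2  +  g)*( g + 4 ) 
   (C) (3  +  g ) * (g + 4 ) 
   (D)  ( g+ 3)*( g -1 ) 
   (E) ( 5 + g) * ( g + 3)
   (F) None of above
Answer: C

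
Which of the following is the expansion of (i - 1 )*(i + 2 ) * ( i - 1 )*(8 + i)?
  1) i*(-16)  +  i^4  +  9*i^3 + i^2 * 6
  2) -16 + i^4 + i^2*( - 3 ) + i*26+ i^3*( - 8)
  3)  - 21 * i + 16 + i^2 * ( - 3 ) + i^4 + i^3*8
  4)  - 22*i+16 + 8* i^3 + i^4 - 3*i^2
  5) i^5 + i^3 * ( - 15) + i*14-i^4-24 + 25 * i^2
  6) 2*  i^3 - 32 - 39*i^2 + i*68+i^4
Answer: 4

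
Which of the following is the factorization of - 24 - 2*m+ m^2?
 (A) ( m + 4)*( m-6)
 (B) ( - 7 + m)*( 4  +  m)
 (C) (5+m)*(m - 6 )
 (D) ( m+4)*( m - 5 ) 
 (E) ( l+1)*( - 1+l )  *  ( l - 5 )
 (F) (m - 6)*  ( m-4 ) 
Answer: A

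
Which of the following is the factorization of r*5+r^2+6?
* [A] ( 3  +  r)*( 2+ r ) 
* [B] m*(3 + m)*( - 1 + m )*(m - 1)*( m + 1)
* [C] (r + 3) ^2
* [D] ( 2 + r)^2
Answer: A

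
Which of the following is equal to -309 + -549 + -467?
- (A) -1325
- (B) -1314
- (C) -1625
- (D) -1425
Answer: A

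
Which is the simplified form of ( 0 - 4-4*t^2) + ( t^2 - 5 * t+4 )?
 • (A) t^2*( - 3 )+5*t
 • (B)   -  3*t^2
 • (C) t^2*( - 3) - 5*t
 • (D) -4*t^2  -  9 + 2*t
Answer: C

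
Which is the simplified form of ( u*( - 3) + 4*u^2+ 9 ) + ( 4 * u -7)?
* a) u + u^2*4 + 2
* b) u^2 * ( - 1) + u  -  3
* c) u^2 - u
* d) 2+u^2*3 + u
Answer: a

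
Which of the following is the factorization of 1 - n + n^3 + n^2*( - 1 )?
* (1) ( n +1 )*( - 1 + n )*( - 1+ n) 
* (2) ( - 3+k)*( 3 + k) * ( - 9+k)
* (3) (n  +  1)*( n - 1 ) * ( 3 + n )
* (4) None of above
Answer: 1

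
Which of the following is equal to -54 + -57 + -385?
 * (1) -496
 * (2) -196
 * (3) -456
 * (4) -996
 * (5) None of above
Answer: 1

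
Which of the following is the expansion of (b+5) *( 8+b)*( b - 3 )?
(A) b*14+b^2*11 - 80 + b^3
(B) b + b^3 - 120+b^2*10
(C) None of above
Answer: B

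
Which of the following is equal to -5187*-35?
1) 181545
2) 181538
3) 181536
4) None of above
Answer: 1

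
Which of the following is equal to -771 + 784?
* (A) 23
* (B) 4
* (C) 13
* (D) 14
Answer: C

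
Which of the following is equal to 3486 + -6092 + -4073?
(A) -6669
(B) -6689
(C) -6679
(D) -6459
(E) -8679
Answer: C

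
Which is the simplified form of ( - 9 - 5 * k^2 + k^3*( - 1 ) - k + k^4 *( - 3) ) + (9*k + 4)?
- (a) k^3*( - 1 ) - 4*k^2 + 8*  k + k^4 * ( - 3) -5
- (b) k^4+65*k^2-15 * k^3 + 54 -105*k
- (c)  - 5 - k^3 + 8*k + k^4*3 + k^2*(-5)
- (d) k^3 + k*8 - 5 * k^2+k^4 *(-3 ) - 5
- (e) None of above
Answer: e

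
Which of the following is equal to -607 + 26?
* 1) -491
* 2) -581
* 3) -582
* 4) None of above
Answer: 2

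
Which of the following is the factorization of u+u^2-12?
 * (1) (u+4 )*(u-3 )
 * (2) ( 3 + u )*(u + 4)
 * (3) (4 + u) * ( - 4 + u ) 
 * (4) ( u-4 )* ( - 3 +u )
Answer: 1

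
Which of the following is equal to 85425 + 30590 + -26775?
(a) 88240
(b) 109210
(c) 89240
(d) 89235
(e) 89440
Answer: c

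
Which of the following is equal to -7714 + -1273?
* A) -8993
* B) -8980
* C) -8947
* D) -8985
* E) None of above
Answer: E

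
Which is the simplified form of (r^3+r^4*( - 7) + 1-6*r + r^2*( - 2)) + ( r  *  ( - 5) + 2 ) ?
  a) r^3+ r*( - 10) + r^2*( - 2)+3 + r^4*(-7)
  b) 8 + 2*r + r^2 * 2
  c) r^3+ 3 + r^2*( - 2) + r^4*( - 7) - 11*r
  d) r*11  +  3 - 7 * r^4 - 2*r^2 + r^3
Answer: c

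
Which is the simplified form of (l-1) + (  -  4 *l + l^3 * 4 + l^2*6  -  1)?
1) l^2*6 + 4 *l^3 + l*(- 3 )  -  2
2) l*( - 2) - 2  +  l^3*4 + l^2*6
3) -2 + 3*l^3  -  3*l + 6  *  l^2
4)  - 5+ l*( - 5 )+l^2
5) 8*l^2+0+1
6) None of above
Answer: 1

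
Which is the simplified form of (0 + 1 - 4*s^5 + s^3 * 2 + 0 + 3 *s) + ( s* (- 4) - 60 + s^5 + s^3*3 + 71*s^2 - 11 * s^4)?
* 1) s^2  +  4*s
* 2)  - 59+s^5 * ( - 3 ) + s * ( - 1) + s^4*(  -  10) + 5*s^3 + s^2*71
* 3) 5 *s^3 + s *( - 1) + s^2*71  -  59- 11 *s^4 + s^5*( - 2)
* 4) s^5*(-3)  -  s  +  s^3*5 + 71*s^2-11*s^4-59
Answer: 4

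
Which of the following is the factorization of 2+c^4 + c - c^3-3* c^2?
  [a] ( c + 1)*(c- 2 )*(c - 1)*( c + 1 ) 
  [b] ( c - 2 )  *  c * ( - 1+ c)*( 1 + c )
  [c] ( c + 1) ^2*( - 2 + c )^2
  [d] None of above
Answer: a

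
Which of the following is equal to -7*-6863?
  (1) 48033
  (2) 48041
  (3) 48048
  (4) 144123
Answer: 2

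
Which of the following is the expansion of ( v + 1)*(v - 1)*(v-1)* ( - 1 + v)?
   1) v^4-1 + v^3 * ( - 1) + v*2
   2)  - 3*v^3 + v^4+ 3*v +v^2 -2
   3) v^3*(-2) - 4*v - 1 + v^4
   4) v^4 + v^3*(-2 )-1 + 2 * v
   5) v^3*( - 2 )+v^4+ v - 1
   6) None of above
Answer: 4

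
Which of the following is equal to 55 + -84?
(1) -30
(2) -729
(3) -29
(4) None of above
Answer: 3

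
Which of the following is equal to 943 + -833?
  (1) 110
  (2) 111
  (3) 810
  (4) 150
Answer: 1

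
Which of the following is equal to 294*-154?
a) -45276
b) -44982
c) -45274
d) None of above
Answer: a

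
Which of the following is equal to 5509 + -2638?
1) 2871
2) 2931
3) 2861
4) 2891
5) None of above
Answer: 1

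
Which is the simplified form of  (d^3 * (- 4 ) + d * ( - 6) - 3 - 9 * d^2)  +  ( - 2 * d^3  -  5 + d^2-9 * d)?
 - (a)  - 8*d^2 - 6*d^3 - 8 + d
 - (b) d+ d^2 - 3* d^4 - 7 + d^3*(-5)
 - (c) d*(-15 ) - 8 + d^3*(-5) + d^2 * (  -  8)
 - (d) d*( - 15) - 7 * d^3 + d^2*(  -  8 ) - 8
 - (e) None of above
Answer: e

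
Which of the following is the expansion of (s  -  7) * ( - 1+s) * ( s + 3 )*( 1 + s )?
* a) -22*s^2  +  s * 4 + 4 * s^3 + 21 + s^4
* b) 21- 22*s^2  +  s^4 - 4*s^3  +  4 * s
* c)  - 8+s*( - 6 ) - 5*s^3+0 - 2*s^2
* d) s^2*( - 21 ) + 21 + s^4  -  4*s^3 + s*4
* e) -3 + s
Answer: b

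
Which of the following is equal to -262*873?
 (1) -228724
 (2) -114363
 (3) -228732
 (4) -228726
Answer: 4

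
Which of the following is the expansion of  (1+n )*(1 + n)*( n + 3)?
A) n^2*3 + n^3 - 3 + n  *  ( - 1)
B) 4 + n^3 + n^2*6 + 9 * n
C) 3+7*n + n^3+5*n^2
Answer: C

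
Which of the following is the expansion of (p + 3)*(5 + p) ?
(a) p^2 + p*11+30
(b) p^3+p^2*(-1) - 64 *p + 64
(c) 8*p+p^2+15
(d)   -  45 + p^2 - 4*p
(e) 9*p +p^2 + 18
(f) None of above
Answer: c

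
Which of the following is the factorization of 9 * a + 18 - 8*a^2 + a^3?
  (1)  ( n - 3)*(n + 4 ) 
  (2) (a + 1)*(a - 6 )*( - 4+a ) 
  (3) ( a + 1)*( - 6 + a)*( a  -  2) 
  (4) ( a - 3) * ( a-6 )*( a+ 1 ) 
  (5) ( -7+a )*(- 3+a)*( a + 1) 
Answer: 4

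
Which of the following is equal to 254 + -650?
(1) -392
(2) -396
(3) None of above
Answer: 2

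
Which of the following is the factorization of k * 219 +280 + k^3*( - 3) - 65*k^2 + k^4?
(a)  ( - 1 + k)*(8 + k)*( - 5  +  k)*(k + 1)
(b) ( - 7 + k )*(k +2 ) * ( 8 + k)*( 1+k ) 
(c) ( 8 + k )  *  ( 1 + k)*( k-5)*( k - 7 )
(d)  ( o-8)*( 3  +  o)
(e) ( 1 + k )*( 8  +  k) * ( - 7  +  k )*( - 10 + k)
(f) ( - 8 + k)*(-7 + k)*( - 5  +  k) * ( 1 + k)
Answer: c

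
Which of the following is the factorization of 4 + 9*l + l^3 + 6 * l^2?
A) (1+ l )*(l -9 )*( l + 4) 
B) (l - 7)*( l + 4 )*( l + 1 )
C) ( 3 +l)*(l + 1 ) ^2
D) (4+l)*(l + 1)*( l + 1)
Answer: D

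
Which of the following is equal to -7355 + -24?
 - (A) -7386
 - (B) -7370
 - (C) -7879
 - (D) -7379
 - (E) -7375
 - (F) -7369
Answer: D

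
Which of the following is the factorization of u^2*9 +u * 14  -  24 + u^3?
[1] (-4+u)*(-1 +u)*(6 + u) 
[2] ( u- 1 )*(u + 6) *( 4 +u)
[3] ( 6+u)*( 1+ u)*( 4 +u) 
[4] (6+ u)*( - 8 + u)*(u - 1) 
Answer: 2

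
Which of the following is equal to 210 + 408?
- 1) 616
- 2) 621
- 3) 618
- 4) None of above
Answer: 3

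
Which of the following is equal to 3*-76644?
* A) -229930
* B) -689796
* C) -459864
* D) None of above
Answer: D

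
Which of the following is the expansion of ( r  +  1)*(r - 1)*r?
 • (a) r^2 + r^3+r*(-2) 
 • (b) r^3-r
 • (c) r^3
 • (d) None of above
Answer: b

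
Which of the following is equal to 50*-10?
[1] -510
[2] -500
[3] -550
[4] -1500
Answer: 2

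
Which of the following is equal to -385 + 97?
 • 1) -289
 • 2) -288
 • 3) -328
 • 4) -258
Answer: 2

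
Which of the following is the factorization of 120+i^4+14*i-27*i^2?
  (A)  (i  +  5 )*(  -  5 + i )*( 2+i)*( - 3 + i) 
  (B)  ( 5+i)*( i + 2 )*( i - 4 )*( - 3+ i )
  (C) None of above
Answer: B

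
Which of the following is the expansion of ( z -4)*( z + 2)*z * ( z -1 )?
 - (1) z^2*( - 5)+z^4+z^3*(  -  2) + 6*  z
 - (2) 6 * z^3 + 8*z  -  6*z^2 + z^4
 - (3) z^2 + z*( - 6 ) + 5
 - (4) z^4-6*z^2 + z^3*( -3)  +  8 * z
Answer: 4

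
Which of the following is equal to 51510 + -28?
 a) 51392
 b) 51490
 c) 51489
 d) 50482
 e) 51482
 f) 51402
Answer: e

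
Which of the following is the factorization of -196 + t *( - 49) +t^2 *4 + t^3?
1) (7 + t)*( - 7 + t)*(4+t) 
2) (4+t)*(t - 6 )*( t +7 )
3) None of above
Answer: 1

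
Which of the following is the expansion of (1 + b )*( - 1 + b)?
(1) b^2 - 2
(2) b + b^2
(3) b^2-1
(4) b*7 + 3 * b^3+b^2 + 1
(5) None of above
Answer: 3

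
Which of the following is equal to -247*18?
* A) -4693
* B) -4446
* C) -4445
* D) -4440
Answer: B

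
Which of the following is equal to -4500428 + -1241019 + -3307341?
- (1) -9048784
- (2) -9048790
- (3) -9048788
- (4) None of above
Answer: 3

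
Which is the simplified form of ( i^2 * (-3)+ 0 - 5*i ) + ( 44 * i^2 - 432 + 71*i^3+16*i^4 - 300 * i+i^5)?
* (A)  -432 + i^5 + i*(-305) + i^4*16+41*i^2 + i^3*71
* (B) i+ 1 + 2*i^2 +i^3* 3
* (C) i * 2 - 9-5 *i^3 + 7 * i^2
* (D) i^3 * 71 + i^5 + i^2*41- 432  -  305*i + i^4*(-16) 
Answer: A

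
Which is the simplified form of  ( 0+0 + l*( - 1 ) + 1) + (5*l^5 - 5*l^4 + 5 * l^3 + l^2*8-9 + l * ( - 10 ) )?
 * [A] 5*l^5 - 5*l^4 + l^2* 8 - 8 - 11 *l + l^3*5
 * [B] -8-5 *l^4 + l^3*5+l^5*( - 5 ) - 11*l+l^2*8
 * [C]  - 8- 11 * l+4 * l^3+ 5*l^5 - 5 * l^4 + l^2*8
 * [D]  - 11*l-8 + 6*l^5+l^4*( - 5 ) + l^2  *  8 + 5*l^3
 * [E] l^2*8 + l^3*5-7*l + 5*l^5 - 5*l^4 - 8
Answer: A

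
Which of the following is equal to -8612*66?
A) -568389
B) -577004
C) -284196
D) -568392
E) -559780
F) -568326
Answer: D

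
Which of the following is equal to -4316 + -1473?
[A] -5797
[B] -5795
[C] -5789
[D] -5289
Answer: C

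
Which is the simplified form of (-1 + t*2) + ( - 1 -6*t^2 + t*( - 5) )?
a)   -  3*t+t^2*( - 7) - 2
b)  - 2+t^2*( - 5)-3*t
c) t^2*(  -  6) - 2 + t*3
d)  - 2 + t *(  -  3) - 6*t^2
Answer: d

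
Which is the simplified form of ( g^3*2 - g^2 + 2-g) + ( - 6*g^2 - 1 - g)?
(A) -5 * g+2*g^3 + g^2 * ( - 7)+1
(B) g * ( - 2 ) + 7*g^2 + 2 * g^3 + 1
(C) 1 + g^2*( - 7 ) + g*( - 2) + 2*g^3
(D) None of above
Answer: C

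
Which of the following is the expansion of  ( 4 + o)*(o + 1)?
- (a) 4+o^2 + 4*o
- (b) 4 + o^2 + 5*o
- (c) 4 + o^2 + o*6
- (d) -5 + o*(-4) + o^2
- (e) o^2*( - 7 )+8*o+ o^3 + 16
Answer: b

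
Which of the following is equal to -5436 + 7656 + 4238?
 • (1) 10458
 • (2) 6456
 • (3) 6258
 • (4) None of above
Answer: 4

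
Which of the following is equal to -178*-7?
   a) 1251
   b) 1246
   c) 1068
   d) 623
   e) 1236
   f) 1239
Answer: b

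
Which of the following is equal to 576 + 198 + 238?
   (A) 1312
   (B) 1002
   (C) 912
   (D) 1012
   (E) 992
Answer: D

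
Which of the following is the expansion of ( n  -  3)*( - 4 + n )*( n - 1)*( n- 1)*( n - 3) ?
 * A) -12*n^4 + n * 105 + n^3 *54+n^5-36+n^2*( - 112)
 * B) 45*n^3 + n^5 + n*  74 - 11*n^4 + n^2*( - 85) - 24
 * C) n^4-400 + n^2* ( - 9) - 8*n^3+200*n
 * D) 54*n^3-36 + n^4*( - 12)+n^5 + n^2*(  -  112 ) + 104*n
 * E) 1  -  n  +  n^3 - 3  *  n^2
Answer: A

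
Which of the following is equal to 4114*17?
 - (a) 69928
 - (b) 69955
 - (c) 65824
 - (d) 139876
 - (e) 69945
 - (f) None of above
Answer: f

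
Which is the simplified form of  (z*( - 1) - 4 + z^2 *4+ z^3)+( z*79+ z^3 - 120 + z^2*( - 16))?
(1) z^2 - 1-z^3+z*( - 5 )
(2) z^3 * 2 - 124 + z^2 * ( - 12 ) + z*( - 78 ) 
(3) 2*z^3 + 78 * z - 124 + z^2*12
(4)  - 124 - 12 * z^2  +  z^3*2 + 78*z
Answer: 4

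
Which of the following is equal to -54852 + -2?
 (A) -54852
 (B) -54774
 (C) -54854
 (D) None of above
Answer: C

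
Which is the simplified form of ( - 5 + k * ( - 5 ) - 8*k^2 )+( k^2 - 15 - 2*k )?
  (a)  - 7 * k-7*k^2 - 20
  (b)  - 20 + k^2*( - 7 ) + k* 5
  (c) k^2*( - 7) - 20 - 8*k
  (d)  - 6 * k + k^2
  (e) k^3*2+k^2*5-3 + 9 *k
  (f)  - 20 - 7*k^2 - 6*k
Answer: a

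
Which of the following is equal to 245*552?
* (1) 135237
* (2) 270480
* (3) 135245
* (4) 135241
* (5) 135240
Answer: 5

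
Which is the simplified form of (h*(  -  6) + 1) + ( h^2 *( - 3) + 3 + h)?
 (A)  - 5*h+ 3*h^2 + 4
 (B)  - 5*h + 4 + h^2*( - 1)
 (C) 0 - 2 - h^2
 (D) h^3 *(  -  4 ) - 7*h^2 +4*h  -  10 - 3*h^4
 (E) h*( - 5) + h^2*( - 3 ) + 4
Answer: E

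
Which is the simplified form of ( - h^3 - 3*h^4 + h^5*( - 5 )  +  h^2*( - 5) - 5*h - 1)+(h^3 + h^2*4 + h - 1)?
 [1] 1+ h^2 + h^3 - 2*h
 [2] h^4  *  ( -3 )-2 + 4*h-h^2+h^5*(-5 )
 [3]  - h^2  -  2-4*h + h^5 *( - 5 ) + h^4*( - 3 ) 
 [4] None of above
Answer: 3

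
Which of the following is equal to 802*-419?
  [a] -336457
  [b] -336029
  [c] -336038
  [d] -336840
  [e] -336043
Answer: c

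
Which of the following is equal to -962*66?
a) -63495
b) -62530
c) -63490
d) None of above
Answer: d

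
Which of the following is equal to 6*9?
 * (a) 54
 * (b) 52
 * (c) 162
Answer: a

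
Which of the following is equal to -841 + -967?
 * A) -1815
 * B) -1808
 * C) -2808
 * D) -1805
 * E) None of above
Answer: B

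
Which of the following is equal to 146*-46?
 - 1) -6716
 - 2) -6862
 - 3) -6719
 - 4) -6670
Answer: 1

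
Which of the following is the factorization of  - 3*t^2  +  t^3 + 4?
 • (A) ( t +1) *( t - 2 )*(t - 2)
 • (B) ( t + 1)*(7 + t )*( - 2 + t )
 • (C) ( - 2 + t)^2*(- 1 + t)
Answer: A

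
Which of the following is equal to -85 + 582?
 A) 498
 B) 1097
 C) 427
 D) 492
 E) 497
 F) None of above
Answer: E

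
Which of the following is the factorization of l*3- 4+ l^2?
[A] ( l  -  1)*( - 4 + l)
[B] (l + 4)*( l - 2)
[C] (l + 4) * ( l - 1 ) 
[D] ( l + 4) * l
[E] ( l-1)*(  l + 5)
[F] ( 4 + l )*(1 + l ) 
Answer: C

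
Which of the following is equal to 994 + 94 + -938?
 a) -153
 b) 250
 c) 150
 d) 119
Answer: c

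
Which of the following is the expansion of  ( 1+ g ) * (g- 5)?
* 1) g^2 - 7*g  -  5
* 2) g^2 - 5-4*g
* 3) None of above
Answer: 2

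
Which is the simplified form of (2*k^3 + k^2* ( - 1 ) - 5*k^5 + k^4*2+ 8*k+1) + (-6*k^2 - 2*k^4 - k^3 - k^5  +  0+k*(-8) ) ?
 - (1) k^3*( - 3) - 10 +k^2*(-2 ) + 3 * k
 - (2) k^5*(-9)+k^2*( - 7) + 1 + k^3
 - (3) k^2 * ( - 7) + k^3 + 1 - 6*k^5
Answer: 3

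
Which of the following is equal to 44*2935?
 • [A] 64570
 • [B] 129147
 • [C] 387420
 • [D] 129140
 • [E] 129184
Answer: D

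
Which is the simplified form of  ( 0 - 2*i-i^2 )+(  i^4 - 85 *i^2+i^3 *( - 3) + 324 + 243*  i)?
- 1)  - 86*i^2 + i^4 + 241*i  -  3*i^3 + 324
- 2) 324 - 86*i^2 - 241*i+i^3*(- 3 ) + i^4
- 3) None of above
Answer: 1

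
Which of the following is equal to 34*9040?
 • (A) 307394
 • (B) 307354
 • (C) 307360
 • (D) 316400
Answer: C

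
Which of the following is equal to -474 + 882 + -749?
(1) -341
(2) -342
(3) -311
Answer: 1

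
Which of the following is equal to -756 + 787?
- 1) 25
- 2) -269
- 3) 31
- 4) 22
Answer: 3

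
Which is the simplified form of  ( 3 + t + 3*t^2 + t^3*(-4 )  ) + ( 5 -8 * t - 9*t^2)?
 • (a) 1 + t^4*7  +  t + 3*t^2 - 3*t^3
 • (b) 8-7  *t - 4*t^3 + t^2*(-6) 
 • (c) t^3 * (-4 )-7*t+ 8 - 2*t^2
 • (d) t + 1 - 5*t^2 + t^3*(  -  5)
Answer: b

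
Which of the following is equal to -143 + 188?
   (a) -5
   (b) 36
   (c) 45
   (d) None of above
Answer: c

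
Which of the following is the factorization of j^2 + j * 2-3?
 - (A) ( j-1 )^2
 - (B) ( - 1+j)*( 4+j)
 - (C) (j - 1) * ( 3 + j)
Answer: C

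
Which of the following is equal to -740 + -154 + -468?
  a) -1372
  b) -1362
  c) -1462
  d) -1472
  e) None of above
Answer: b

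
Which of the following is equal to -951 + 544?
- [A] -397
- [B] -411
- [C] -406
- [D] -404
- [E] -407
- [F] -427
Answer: E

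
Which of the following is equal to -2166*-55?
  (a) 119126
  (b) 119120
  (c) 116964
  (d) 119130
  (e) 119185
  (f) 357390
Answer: d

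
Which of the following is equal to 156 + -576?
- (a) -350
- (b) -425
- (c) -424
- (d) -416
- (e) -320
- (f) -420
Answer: f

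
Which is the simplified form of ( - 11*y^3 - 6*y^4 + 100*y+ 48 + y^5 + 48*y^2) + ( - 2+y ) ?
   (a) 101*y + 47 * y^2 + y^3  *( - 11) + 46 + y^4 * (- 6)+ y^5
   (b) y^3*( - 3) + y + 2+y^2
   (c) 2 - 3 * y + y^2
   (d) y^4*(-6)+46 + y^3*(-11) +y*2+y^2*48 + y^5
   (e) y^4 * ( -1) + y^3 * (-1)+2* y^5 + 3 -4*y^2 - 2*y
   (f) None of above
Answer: f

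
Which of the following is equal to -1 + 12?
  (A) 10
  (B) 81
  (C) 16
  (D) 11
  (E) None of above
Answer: D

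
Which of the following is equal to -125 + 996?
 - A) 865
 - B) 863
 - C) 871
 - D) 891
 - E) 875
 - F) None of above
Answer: C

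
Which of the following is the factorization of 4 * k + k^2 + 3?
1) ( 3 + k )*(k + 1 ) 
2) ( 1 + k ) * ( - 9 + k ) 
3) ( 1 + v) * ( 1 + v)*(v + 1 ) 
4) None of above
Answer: 1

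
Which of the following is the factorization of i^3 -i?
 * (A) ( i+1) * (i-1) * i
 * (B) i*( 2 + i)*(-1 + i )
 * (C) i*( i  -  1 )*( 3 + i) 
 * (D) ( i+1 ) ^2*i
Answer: A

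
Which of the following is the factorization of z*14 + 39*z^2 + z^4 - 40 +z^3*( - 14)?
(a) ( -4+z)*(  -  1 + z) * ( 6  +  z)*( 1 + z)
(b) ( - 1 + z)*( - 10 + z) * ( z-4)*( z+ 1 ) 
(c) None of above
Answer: b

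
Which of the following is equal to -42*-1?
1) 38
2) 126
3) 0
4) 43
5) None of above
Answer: 5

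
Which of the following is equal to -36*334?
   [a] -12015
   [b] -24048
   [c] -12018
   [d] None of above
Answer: d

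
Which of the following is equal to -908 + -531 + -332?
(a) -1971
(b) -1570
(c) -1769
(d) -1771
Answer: d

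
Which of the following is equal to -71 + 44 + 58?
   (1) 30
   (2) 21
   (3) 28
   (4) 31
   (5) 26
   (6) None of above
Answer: 4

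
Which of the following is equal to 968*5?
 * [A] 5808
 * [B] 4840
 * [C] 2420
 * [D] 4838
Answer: B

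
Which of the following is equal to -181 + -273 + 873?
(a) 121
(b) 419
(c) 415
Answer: b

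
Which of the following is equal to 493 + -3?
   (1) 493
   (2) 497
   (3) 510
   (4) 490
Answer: 4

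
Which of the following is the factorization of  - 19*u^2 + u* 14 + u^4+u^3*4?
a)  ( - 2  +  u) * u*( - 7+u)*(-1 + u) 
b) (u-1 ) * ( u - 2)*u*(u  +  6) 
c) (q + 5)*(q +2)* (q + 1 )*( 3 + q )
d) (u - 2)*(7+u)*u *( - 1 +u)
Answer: d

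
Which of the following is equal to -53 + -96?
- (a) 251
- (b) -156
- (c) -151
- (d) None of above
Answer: d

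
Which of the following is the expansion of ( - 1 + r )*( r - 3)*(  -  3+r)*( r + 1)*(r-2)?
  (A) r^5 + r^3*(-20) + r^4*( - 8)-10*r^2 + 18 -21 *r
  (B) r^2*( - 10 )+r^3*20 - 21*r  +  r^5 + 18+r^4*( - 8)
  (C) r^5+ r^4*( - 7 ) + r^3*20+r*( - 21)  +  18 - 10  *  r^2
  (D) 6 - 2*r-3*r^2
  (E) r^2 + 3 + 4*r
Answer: B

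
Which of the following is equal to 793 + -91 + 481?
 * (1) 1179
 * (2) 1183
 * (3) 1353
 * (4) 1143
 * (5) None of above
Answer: 2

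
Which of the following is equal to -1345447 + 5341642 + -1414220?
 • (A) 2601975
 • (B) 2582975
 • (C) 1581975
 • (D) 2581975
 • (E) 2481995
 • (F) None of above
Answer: D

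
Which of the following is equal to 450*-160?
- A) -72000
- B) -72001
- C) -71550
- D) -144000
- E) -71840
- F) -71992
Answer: A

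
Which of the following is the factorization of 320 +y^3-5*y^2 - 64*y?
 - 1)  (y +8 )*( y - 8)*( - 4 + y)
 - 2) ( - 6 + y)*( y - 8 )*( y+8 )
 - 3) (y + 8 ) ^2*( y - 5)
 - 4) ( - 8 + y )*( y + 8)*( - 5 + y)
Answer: 4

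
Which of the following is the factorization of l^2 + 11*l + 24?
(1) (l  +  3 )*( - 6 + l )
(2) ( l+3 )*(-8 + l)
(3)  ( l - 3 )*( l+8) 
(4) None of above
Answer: 4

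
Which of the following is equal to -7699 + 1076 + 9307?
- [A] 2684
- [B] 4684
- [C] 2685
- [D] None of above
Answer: A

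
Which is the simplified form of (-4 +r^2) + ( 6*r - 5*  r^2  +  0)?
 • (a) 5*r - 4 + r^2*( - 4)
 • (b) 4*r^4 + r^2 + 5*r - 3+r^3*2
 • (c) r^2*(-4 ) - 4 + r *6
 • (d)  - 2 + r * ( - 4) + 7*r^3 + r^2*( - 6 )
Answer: c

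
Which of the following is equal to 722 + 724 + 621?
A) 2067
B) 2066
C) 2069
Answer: A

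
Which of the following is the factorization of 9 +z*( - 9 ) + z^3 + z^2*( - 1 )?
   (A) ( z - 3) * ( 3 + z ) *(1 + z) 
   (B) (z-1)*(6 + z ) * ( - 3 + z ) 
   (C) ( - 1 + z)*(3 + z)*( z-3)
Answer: C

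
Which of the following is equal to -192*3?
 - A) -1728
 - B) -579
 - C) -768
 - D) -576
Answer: D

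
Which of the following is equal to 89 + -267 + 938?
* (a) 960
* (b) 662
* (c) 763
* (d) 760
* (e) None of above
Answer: d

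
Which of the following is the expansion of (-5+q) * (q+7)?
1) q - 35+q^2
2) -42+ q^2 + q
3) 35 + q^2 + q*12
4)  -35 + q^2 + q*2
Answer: 4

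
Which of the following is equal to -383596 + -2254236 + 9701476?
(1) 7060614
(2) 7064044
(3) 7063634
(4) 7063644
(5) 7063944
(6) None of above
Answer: 4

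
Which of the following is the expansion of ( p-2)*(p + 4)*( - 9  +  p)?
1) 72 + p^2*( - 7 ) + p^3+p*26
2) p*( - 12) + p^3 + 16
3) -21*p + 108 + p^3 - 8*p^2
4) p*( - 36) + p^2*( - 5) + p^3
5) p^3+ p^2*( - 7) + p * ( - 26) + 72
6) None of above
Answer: 5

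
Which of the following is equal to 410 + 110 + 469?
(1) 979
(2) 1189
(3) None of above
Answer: 3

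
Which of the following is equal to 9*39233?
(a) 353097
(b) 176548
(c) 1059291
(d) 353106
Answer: a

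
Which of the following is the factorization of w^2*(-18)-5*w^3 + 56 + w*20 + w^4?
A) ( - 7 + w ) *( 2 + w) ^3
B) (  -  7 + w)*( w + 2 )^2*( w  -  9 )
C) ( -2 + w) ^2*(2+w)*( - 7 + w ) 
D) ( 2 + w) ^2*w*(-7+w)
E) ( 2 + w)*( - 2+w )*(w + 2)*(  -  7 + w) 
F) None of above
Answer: E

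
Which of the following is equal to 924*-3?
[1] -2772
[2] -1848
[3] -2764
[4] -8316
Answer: 1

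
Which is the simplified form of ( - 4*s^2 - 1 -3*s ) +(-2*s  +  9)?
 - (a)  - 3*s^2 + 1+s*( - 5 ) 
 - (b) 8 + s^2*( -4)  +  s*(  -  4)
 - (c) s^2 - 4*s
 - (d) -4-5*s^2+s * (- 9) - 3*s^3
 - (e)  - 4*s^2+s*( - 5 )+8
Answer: e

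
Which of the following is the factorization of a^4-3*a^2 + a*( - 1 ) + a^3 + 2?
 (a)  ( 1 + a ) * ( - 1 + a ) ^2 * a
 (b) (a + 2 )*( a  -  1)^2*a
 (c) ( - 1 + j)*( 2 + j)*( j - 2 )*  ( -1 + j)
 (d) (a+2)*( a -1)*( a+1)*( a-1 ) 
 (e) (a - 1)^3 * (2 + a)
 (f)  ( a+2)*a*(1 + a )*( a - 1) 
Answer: d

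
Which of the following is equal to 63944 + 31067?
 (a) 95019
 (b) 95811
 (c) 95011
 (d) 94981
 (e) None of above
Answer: c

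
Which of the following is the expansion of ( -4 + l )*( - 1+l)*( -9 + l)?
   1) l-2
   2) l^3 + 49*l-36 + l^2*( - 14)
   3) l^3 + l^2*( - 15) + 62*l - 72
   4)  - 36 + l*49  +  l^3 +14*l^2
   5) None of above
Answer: 2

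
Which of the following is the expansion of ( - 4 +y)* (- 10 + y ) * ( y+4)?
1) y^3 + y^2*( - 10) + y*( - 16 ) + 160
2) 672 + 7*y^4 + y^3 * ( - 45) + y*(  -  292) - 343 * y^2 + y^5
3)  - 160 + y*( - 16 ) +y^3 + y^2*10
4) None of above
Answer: 1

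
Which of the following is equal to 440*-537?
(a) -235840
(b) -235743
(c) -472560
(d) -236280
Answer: d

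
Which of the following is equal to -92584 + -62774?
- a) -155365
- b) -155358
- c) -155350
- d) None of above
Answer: b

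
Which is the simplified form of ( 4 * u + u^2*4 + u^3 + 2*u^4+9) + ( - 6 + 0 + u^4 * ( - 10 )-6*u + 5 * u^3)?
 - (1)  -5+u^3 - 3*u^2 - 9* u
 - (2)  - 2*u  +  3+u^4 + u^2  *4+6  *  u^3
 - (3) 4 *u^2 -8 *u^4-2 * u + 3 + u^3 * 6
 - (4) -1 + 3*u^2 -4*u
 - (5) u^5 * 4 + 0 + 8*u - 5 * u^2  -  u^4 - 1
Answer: 3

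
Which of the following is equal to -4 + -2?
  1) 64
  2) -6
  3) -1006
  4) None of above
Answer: 2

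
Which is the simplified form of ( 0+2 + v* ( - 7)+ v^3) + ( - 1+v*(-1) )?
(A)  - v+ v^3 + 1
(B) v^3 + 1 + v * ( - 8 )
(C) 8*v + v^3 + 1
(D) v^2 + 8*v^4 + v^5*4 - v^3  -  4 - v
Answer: B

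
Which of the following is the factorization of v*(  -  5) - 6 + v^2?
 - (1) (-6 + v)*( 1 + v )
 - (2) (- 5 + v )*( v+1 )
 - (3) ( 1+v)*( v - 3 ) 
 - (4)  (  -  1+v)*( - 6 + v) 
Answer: 1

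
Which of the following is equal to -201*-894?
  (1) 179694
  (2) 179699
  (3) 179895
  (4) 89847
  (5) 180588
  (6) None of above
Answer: 1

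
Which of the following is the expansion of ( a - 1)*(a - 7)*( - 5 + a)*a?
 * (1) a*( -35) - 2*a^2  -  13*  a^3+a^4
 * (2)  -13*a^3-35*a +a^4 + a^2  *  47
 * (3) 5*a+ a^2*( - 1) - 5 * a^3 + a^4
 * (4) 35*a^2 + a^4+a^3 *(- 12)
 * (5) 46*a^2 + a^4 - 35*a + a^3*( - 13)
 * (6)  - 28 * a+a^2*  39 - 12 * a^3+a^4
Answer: 2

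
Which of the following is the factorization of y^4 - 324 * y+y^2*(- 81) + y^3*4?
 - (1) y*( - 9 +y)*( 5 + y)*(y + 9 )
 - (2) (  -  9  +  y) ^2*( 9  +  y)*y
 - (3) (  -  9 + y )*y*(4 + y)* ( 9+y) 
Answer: 3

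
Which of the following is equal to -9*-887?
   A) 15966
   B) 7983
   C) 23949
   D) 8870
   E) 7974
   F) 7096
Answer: B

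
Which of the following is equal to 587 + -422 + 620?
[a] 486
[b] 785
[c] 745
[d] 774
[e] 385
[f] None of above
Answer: b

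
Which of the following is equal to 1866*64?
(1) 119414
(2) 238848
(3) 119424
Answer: 3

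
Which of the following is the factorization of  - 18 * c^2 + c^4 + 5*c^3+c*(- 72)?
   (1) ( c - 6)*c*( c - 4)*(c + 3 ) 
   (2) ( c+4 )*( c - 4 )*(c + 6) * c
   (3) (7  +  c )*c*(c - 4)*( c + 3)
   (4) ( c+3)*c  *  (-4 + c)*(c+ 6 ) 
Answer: 4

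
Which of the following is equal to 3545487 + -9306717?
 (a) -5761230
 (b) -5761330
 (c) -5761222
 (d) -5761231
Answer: a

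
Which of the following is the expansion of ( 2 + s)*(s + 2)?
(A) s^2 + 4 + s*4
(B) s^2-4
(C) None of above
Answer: A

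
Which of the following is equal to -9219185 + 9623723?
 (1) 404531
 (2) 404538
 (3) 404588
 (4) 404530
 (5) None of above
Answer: 2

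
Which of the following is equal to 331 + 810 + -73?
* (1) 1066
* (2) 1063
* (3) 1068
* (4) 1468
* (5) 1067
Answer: 3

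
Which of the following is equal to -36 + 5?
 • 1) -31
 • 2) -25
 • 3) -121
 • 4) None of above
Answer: 1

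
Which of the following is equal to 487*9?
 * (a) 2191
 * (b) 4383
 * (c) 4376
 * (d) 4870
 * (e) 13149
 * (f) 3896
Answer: b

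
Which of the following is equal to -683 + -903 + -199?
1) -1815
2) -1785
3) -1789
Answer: 2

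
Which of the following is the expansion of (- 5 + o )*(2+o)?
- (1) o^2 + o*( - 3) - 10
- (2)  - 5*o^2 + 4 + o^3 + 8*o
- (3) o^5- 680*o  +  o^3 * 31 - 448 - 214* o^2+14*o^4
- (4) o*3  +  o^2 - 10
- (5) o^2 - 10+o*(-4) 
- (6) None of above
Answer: 1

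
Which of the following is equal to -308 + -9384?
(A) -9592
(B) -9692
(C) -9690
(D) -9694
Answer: B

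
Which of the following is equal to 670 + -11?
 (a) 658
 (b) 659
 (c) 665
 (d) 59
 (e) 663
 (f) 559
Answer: b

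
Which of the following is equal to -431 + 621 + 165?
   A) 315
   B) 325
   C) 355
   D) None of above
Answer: C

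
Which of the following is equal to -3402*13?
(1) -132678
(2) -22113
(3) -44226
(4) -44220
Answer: 3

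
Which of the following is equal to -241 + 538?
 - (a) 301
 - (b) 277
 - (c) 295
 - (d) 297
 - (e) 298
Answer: d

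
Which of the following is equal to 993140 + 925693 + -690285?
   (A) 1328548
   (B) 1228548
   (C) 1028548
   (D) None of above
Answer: B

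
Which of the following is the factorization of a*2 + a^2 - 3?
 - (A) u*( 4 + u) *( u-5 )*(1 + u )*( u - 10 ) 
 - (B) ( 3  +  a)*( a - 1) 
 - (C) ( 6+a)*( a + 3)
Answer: B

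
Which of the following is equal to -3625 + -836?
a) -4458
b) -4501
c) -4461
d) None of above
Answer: c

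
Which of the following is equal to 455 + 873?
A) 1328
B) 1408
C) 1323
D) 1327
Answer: A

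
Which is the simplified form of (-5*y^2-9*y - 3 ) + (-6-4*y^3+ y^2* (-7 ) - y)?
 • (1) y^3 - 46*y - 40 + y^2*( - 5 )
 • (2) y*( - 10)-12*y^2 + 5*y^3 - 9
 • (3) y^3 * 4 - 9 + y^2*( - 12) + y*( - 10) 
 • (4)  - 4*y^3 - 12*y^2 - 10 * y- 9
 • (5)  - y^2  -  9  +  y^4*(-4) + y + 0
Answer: 4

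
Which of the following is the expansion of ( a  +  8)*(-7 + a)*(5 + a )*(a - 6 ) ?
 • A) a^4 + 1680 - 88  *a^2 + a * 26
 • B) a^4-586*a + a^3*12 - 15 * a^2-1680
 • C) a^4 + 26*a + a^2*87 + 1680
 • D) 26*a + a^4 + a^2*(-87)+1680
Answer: D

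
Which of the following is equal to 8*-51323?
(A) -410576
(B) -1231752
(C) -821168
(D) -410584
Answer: D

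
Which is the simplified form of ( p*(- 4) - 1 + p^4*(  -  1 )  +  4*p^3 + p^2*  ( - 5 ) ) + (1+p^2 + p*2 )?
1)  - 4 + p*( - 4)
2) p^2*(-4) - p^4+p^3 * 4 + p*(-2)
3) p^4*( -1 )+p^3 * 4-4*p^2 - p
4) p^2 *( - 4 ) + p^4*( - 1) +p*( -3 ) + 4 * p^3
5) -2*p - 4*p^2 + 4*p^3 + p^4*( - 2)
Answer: 2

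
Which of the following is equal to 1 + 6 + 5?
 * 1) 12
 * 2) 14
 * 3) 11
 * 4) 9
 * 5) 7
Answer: 1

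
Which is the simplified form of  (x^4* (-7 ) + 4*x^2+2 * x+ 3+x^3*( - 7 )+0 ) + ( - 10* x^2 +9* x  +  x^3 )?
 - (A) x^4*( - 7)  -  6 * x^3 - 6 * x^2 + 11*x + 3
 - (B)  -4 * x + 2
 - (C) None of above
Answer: A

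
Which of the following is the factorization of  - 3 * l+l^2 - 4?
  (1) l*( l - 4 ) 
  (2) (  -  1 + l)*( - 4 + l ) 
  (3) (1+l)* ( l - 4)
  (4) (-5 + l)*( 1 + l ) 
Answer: 3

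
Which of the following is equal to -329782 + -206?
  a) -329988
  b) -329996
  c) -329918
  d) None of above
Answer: a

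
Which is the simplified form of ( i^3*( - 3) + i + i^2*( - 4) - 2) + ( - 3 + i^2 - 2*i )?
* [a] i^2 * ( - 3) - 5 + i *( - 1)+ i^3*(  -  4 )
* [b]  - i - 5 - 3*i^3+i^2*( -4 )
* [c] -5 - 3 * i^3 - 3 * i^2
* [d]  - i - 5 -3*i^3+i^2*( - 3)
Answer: d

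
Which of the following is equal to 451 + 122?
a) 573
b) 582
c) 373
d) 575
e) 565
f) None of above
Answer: a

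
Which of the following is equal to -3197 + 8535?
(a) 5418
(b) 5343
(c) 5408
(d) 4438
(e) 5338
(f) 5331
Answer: e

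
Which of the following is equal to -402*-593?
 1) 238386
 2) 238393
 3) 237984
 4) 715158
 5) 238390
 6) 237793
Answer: 1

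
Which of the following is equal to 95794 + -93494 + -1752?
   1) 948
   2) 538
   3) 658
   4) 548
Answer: 4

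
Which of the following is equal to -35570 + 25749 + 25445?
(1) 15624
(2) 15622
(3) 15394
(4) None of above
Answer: 1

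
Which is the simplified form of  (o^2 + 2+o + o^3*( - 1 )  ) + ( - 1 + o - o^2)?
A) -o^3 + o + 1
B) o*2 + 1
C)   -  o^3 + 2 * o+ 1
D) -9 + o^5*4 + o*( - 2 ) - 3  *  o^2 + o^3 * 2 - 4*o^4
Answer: C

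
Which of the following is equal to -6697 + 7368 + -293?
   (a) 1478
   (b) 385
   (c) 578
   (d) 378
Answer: d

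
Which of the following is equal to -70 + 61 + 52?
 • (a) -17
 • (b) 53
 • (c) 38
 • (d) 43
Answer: d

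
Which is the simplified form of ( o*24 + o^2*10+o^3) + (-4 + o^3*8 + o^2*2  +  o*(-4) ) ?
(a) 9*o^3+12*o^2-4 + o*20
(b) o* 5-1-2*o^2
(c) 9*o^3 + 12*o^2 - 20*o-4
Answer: a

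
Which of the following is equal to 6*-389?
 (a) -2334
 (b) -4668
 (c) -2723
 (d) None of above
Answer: a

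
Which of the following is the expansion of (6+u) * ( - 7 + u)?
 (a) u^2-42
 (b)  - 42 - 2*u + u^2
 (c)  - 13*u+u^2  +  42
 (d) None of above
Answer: d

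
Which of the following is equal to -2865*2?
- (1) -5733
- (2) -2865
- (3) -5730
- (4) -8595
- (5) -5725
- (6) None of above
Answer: 3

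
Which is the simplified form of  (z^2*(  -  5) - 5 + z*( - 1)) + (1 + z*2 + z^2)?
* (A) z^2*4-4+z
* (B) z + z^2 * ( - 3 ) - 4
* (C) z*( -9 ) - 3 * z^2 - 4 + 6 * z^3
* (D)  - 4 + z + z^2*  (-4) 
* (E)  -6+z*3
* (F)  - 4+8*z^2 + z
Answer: D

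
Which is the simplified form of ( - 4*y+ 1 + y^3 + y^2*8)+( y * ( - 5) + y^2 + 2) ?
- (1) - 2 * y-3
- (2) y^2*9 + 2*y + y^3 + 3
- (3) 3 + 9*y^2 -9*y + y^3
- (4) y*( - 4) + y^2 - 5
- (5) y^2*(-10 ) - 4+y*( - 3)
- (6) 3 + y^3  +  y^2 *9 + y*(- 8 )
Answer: 3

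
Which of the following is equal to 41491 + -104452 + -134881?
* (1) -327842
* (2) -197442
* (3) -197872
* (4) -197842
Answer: 4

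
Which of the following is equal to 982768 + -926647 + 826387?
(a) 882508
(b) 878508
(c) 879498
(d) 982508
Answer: a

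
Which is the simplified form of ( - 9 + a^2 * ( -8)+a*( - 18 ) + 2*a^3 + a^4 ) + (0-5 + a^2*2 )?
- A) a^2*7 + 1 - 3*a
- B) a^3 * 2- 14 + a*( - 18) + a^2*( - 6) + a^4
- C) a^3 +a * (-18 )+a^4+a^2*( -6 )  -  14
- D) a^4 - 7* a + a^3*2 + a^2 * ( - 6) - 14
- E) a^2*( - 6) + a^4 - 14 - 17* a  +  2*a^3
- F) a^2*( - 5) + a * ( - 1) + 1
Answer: B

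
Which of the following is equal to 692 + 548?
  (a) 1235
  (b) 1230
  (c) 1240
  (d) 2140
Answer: c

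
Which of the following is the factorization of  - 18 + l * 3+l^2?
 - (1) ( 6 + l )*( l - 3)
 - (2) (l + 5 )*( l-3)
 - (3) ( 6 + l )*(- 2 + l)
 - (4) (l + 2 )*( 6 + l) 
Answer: 1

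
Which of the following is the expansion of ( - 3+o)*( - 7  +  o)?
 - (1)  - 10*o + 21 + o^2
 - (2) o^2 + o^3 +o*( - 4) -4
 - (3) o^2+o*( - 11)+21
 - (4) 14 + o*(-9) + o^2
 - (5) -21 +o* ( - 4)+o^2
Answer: 1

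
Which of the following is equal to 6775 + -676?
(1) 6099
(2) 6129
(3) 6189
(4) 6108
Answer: 1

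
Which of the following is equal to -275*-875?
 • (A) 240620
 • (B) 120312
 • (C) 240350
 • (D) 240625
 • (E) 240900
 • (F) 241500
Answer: D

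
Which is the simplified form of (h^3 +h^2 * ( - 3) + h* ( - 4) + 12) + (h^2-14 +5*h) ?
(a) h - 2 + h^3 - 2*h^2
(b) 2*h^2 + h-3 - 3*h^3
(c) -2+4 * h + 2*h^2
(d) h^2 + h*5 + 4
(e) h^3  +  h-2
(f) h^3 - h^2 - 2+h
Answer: a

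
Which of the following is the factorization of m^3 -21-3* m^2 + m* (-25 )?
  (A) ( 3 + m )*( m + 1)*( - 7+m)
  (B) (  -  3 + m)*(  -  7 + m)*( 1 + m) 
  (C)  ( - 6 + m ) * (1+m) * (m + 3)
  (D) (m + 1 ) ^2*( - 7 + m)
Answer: A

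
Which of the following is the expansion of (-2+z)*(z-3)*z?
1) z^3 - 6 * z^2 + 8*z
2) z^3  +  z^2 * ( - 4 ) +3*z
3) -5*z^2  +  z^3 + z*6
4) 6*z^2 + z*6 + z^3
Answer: 3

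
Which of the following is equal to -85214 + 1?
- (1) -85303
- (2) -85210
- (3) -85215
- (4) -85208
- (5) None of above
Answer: 5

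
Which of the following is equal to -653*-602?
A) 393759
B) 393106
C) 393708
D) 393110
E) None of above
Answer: B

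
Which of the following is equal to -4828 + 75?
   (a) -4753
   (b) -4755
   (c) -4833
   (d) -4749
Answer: a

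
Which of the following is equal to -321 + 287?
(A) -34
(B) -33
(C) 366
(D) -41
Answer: A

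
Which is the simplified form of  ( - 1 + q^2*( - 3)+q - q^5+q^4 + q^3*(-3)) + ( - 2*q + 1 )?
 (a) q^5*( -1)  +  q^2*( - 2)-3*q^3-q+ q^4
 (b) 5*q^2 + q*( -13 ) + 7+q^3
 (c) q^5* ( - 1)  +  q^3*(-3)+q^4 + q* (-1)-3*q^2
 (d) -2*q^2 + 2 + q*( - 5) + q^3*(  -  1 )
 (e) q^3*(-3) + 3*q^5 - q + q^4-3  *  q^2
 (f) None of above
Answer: c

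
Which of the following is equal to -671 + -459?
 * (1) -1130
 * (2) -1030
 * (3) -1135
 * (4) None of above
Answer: 1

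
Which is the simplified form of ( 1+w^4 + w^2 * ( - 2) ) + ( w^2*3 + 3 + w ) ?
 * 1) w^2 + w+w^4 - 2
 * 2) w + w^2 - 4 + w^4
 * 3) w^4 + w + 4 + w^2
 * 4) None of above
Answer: 3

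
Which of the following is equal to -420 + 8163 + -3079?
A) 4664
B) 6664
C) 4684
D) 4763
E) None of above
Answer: A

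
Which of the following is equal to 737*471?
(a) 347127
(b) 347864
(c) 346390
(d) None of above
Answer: a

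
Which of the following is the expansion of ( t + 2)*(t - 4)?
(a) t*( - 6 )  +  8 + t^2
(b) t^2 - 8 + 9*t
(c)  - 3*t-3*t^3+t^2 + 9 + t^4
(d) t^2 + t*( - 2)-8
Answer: d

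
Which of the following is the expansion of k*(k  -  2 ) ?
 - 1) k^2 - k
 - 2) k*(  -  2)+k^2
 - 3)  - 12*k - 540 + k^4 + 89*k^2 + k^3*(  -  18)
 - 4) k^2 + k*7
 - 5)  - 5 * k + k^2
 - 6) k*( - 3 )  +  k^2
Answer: 2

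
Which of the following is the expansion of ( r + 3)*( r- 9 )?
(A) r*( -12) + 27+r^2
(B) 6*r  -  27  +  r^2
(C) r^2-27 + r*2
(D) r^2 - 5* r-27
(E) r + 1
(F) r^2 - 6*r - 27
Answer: F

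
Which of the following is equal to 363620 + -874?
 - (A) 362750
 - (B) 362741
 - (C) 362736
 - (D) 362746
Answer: D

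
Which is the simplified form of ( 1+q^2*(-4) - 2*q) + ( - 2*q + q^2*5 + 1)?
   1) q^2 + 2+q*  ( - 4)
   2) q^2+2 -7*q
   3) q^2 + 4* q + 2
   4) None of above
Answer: 1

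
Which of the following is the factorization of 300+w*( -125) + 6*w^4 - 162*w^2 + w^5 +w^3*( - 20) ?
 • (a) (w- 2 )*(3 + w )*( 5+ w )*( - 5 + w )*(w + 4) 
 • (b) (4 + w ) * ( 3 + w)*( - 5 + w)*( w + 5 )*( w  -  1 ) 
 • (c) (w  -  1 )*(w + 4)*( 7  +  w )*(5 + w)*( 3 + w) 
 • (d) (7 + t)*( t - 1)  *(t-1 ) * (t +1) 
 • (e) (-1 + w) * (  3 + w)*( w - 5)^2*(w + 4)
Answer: b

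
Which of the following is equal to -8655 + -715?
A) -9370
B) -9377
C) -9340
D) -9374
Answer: A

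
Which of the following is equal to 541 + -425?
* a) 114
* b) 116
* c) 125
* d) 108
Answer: b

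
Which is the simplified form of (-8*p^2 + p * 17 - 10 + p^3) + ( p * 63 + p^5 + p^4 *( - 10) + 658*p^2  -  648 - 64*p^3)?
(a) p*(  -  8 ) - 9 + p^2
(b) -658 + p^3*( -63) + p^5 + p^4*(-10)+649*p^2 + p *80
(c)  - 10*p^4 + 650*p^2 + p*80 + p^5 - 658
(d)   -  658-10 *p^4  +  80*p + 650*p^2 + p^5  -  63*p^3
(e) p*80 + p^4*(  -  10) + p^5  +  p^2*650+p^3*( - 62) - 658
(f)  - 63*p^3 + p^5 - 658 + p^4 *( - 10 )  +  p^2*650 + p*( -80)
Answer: d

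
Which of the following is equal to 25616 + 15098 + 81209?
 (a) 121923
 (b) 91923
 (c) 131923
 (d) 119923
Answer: a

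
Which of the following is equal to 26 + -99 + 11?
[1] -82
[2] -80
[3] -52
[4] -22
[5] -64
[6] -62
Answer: 6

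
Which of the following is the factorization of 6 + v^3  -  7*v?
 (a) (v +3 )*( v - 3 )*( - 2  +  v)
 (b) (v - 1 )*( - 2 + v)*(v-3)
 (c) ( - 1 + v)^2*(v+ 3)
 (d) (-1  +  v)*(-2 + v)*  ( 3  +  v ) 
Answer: d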